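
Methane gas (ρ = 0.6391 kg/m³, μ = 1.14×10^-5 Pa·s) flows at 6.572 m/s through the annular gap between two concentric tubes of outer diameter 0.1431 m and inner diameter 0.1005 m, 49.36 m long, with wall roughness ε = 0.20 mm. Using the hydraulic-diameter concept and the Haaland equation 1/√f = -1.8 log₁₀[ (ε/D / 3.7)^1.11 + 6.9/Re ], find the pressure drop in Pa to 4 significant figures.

Hydraulic diameter D_h = 4A/P = D_o - D_i = 0.1431 - 0.1005 = 0.0426 m.
Re = ρVD_h/μ = 0.6391·6.572·0.0426/1.14e-05 = 1.57e+04.
ε/D_h = 0.0002/0.0426 = 0.00469; Haaland gives 1/√f = -1.8 log₁₀[0.000609+0.00044] = 5.363, so f = 0.03477.
ΔP = f(L/D_h)(ρV²/2) = 0.03477·49.36/0.0426·13.8 = 556.1 Pa.

ΔP ≈ 556.1 Pa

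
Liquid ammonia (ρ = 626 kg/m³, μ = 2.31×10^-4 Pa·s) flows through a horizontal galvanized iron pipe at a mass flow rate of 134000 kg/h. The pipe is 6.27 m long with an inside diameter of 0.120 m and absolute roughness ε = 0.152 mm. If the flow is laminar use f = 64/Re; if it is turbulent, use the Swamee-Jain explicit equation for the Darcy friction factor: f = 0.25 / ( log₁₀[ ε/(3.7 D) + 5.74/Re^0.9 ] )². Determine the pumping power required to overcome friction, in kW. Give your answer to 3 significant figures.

ṁ = 134000 kg/h = 134000/3600 = 37.22 kg/s.
A = πD²/4 = π(0.12)²/4 = 0.01131 m²; mean velocity V = ṁ/(ρA) = 37.22/(626 · 0.01131) = 5.257 m/s.
Reynolds number Re = ρVD/μ = 626 · 5.257 · 0.12 / 0.000231 = 1.71e+06.
Re > 4000 → turbulent. Relative roughness ε/D = 0.000152/0.12 = 0.00127. Swamee-Jain: f = 0.25/(log₁₀[0.00127/3.7 + 5.74/1.71e+06^0.9])² = 0.25/(log₁₀[0.000342 + 1.41e-05])² = 0.25/(-3.448)² = 0.02103.
Darcy-Weisbach: ΔP = f(L/D)(ρV²/2) = 0.02103·(6.27/0.12)·(626·5.257²/2) = 0.02103·52.25·8652 = 9506 Pa.
Q = ṁ/ρ = 37.22/626 = 0.05946 m³/s.
Pumping power P = QΔP = 0.05946·9506 = 565.2 W = 0.565 kW.

P ≈ 0.565 kW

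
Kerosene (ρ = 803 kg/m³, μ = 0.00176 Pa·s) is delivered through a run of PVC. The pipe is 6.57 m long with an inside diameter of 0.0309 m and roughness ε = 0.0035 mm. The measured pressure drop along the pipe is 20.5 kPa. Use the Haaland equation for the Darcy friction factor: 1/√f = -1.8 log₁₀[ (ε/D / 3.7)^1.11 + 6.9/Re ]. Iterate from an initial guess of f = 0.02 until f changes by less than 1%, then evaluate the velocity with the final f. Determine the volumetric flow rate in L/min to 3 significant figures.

Rearranging Darcy-Weisbach: V = √(2·ΔP·D/(f·L·ρ)). With ε/D = 3.5e-06/0.0309 = 0.000113, iterate starting from f = 0.02:
  f = 0.02 → V = √(2·2.05e+04·0.0309/(0.02·6.57·803)) = 3.465 m/s; Re = ρVD/μ = 4.885e+04; f → 0.02114
  f = 0.02114 → V = 3.37 m/s; Re = 4.752e+04; f → 0.02126
Converged (Δf/f < 1%). With the final f = 0.02126: V = √(2·2.05e+04·0.0309/(0.02126·6.57·803)) = 3.36 m/s.
Q = V·A = 3.36·(π/4·0.0309²) = 0.00252 m³/s = 151 L/min.

Q ≈ 151 L/min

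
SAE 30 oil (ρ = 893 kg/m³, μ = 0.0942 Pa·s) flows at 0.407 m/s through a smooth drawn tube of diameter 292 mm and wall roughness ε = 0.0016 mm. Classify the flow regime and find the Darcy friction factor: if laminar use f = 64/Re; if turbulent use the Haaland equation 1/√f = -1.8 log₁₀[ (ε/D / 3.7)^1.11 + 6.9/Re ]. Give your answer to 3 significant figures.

Re = ρVD/μ = 893·0.407·0.292/0.0942 = 1127.
Re < 2300 → laminar, so f = 64/Re = 0.05681 (roughness is irrelevant in laminar flow).

f ≈ 0.0568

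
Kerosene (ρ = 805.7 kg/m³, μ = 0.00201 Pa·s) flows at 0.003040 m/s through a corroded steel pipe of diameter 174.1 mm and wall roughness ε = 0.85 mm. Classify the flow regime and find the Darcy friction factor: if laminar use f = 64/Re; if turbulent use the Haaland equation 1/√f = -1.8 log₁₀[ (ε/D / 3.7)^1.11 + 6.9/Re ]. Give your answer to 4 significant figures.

f ≈ 0.3017

Re = ρVD/μ = 805.7·0.00304·0.1741/0.00201 = 212.2.
Re < 2300 → laminar, so f = 64/Re = 0.3017 (roughness is irrelevant in laminar flow).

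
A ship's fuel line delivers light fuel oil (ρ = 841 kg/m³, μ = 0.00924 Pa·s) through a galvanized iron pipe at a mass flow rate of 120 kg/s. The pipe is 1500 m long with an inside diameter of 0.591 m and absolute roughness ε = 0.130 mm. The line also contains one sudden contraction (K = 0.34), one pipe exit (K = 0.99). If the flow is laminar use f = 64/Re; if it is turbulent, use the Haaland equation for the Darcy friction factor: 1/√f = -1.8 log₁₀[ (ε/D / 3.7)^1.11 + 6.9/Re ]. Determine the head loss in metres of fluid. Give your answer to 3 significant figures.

A = πD²/4 = π(0.591)²/4 = 0.2743 m²; mean velocity V = ṁ/(ρA) = 120/(841 · 0.2743) = 0.5201 m/s.
Reynolds number Re = ρVD/μ = 841 · 0.5201 · 0.591 / 0.00924 = 2.798e+04.
Re > 4000 → turbulent. Relative roughness ε/D = 0.00013/0.591 = 0.00022. Haaland: 1/√f = -1.8 log₁₀[(0.00022/3.7)^1.11 + 6.9/2.798e+04] = -1.8 log₁₀[2.04e-05 + 0.000247] = 6.432, so f = 0.02417.
Total minor-loss coefficient ΣK = 1·0.34 + 1·0.99 = 1.33.
ΔP = [f·L/D + ΣK]·(ρV²/2) = [0.02417·1500/0.591 + 1.33]·(841·0.5201²/2) = [61.34 + 1.33]·113.8 = 7130 Pa.
Head loss h_f = ΔP/(ρg) = 7130/(841·9.81) = 0.864 m.

h_f ≈ 0.864 m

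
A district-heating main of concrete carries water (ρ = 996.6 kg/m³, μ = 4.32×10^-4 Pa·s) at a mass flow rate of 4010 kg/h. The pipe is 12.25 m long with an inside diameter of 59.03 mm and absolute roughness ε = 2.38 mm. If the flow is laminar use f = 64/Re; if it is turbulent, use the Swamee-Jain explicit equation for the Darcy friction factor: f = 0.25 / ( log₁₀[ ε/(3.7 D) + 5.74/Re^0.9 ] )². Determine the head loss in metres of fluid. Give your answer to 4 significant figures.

h_f ≈ 0.1159 m

ṁ = 4010 kg/h = 4010/3600 = 1.114 kg/s.
A = πD²/4 = π(0.05903)²/4 = 0.002737 m²; mean velocity V = ṁ/(ρA) = 1.114/(996.6 · 0.002737) = 0.4084 m/s.
Reynolds number Re = ρVD/μ = 996.6 · 0.4084 · 0.05903 / 0.000432 = 5.562e+04.
Re > 4000 → turbulent. Relative roughness ε/D = 0.00238/0.05903 = 0.0403. Swamee-Jain: f = 0.25/(log₁₀[0.0403/3.7 + 5.74/5.562e+04^0.9])² = 0.25/(log₁₀[0.0109 + 0.000308])² = 0.25/(-1.951)² = 0.06571.
Darcy-Weisbach: ΔP = f(L/D)(ρV²/2) = 0.06571·(12.25/0.05903)·(996.6·0.4084²/2) = 0.06571·207.5·83.11 = 1133 Pa.
Head loss h_f = ΔP/(ρg) = 1133/(996.6·9.81) = 0.1159 m.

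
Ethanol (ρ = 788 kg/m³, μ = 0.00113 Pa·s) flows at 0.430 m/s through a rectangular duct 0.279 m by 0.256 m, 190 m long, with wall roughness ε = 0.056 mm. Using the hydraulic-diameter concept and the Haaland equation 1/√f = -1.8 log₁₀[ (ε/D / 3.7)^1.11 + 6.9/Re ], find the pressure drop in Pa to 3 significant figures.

Hydraulic diameter D_h = 4A/P = 4·(0.279·0.256)/(2·(0.279+0.256)) = 0.2857/1.07 = 0.267 m.
Re = ρVD_h/μ = 788·0.43·0.267/0.00113 = 8.006e+04.
ε/D_h = 5.6e-05/0.267 = 0.00021; Haaland gives 1/√f = -1.8 log₁₀[1.93e-05+8.62e-05] = 7.158, so f = 0.01952.
ΔP = f(L/D_h)(ρV²/2) = 0.01952·190/0.267·72.85 = 1012 Pa.

ΔP ≈ 1010 Pa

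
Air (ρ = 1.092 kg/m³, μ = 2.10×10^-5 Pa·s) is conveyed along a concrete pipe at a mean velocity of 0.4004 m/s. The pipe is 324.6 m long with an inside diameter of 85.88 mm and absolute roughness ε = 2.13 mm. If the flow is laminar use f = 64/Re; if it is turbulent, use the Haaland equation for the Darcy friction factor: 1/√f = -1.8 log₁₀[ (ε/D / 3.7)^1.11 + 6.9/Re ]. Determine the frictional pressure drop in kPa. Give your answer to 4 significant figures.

ΔP ≈ 0.01184 kPa

Reynolds number Re = ρVD/μ = 1.092 · 0.4004 · 0.08588 / 2.1e-05 = 1788.
Re < 2300 → laminar flow, so f = 64/Re = 64/1788 = 0.03579 (the turbulent correlation is not needed).
Darcy-Weisbach: ΔP = f(L/D)(ρV²/2) = 0.03579·(324.6/0.08588)·(1.092·0.4004²/2) = 0.03579·3780·0.08753 = 11.84 Pa.
ΔP = 11.84 Pa = 0.01184 kPa.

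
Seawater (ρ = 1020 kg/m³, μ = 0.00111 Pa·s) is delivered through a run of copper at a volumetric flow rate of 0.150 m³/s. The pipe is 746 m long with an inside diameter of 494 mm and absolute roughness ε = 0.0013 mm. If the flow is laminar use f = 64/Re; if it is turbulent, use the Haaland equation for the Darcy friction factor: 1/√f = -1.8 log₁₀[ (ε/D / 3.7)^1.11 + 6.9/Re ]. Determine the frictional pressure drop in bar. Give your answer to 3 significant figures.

Cross-sectional area A = πD²/4 = π(0.494)²/4 = 0.1917 m²; mean velocity V = Q/A = 0.15/0.1917 = 0.7826 m/s.
Reynolds number Re = ρVD/μ = 1020 · 0.7826 · 0.494 / 0.00111 = 3.553e+05.
Re > 4000 → turbulent. Relative roughness ε/D = 1.3e-06/0.494 = 2.63e-06. Haaland: 1/√f = -1.8 log₁₀[(2.63e-06/3.7)^1.11 + 6.9/3.553e+05] = -1.8 log₁₀[1.5e-07 + 1.94e-05] = 8.475, so f = 0.01392.
Darcy-Weisbach: ΔP = f(L/D)(ρV²/2) = 0.01392·(746/0.494)·(1020·0.7826²/2) = 0.01392·1510·312.4 = 6567 Pa.
ΔP = 6567 Pa = 0.0657 bar.

ΔP ≈ 0.0657 bar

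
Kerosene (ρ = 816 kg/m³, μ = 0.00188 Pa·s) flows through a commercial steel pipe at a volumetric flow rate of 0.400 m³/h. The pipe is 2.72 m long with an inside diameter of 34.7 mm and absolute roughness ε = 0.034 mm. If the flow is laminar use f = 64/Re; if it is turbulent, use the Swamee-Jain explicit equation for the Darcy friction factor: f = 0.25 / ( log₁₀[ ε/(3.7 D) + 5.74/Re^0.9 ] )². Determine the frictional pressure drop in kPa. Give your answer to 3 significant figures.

ΔP ≈ 0.0160 kPa

Q = 0.400 m³/h = 0.400/3600 = 0.0001111 m³/s.
Cross-sectional area A = πD²/4 = π(0.0347)²/4 = 0.0009457 m²; mean velocity V = Q/A = 0.0001111/0.0009457 = 0.1175 m/s.
Reynolds number Re = ρVD/μ = 816 · 0.1175 · 0.0347 / 0.00188 = 1770.
Re < 2300 → laminar flow, so f = 64/Re = 64/1770 = 0.03617 (the turbulent correlation is not needed).
Darcy-Weisbach: ΔP = f(L/D)(ρV²/2) = 0.03617·(2.72/0.0347)·(816·0.1175²/2) = 0.03617·78.39·5.632 = 15.97 Pa.
ΔP = 15.97 Pa = 0.0160 kPa.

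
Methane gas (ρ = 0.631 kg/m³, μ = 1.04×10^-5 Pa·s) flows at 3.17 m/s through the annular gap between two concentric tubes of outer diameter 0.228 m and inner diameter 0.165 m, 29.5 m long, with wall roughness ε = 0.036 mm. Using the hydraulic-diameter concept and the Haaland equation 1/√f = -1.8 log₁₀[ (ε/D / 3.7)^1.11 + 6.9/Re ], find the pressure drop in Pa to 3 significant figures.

ΔP ≈ 44.7 Pa

Hydraulic diameter D_h = 4A/P = D_o - D_i = 0.228 - 0.165 = 0.063 m.
Re = ρVD_h/μ = 0.631·3.17·0.063/1.04e-05 = 1.212e+04.
ε/D_h = 3.6e-05/0.063 = 0.000571; Haaland gives 1/√f = -1.8 log₁₀[5.88e-05+0.000569] = 5.763, so f = 0.03011.
ΔP = f(L/D_h)(ρV²/2) = 0.03011·29.5/0.063·3.17 = 44.69 Pa.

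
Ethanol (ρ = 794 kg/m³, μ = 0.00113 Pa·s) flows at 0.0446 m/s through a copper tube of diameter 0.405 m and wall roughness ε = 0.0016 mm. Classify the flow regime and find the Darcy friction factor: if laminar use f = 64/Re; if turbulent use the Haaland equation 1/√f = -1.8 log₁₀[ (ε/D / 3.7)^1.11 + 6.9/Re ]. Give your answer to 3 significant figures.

f ≈ 0.0290

Re = ρVD/μ = 794·0.0446·0.405/0.00113 = 1.269e+04.
Re > 4000 → turbulent. ε/D = 1.6e-06/0.405 = 3.95e-06; Haaland: 1/√f = -1.8 log₁₀[2.35e-07 + 0.000544] = 5.876, so f = 0.02896.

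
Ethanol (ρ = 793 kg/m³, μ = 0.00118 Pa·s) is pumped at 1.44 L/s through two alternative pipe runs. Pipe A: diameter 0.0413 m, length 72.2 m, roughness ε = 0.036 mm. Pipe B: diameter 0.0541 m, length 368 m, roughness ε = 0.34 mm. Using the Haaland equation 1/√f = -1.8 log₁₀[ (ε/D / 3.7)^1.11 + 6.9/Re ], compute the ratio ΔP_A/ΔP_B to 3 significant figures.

Pipe A: V = Q/A = 0.00144/0.00134 = 1.075 m/s; Re = 2.983e+04; ε/D = 0.000872; Haaland → f = 0.02537; ΔP_A = f(L/D)(ρV²/2) = 2.032e+04 Pa.
Pipe B: V = Q/A = 0.00144/0.002299 = 0.6264 m/s; Re = 2.278e+04; ε/D = 0.00628; Haaland → f = 0.03568; ΔP_B = f(L/D)(ρV²/2) = 3.776e+04 Pa.
ΔP_A/ΔP_B = 2.032e+04/3.776e+04 = 0.538.

ΔP_A/ΔP_B ≈ 0.538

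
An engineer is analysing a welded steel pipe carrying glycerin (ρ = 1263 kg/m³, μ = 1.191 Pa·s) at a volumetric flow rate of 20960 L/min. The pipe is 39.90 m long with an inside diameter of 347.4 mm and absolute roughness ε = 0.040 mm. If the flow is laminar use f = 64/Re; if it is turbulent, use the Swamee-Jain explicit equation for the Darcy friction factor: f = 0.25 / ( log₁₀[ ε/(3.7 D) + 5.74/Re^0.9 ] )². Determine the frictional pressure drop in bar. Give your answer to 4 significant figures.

ΔP ≈ 0.4644 bar

Q = 20960 L/min = 20960/60000 = 0.3493 m³/s.
Cross-sectional area A = πD²/4 = π(0.3474)²/4 = 0.09479 m²; mean velocity V = Q/A = 0.3493/0.09479 = 3.685 m/s.
Reynolds number Re = ρVD/μ = 1263 · 3.685 · 0.3474 / 1.19 = 1358.
Re < 2300 → laminar flow, so f = 64/Re = 64/1358 = 0.04714 (the turbulent correlation is not needed).
Darcy-Weisbach: ΔP = f(L/D)(ρV²/2) = 0.04714·(39.9/0.3474)·(1263·3.685²/2) = 0.04714·114.9·8577 = 4.644e+04 Pa.
ΔP = 4.644e+04 Pa = 0.4644 bar.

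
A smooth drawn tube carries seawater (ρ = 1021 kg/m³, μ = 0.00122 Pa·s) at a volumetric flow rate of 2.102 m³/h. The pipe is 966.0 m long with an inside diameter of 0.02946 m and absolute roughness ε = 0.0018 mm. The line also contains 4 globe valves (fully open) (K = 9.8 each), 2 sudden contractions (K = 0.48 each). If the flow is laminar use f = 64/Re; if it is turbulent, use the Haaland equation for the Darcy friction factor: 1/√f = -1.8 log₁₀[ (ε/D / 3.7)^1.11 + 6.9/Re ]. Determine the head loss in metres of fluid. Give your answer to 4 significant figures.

h_f ≈ 32.77 m

Q = 2.102 m³/h = 2.102/3600 = 0.0005839 m³/s.
Cross-sectional area A = πD²/4 = π(0.02946)²/4 = 0.0006816 m²; mean velocity V = Q/A = 0.0005839/0.0006816 = 0.8566 m/s.
Reynolds number Re = ρVD/μ = 1021 · 0.8566 · 0.02946 / 0.00122 = 2.112e+04.
Re > 4000 → turbulent. Relative roughness ε/D = 1.8e-06/0.02946 = 6.11e-05. Haaland: 1/√f = -1.8 log₁₀[(6.11e-05/3.7)^1.11 + 6.9/2.112e+04] = -1.8 log₁₀[4.92e-06 + 0.000327] = 6.263, so f = 0.0255.
Total minor-loss coefficient ΣK = 4·9.8 + 2·0.48 = 40.2.
ΔP = [f·L/D + ΣK]·(ρV²/2) = [0.0255·966/0.02946 + 40.2]·(1021·0.8566²/2) = [836 + 40.2]·374.6 = 3.282e+05 Pa.
Head loss h_f = ΔP/(ρg) = 3.282e+05/(1021·9.81) = 32.77 m.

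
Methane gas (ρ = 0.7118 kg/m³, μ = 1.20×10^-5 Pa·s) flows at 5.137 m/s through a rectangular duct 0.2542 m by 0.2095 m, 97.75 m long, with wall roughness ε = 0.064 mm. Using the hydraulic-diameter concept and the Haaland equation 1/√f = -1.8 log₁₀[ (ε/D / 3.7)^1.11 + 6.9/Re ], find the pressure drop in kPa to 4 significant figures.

Hydraulic diameter D_h = 4A/P = 4·(0.2542·0.2095)/(2·(0.2542+0.2095)) = 0.213/0.9274 = 0.2297 m.
Re = ρVD_h/μ = 0.7118·5.137·0.2297/1.2e-05 = 6.999e+04.
ε/D_h = 6.4e-05/0.2297 = 0.000279; Haaland gives 1/√f = -1.8 log₁₀[2.65e-05+9.86e-05] = 7.025, so f = 0.02026.
ΔP = f(L/D_h)(ρV²/2) = 0.02026·97.75/0.2297·9.392 = 80.99 Pa.
ΔP = 0.08099 kPa.

ΔP ≈ 0.08099 kPa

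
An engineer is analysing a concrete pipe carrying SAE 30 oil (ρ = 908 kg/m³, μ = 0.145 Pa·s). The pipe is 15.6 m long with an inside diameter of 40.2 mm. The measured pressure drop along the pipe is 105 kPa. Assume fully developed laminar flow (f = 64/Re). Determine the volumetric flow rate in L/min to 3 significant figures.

For laminar flow, f = 64/Re with Re = ρVD/μ, so Darcy-Weisbach reduces to ΔP = 32μLV/D². Solving for V: V = ΔP·D²/(32μL) = 1.05e+05·(0.0402)²/(32·0.145·15.6) = 2.344 m/s.
Check: Re = ρVD/μ = 908·2.344·0.0402/0.145 = 590.1 < 2300, so the laminar assumption holds.
Q = V·A = 2.344·(π/4·0.0402²) = 0.002975 m³/s = 179 L/min.

Q ≈ 179 L/min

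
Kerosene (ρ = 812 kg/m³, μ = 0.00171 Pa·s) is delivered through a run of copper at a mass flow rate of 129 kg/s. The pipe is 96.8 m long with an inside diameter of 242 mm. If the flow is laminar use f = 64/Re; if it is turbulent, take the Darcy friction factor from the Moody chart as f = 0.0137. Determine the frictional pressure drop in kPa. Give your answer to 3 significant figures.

ΔP ≈ 26.5 kPa

A = πD²/4 = π(0.242)²/4 = 0.046 m²; mean velocity V = ṁ/(ρA) = 129/(812 · 0.046) = 3.454 m/s.
Reynolds number Re = ρVD/μ = 812 · 3.454 · 0.242 / 0.00171 = 3.969e+05.
Re > 4000 → turbulent; use the Moody-chart value f = 0.0137.
Darcy-Weisbach: ΔP = f(L/D)(ρV²/2) = 0.0137·(96.8/0.242)·(812·3.454²/2) = 0.0137·400·4843 = 2.654e+04 Pa.
ΔP = 2.654e+04 Pa = 26.5 kPa.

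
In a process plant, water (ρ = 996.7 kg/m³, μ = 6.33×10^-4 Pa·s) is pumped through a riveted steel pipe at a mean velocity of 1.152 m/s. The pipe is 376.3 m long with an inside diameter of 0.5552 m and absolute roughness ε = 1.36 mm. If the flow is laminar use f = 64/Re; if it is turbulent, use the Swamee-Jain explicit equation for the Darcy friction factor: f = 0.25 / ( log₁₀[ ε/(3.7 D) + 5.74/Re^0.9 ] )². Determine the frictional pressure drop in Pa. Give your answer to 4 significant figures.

Reynolds number Re = ρVD/μ = 996.7 · 1.152 · 0.5552 / 0.000633 = 1.007e+06.
Re > 4000 → turbulent. Relative roughness ε/D = 0.00136/0.5552 = 0.00245. Swamee-Jain: f = 0.25/(log₁₀[0.00245/3.7 + 5.74/1.007e+06^0.9])² = 0.25/(log₁₀[0.000662 + 2.27e-05])² = 0.25/(-3.164)² = 0.02497.
Darcy-Weisbach: ΔP = f(L/D)(ρV²/2) = 0.02497·(376.3/0.5552)·(996.7·1.152²/2) = 0.02497·677.8·661.4 = 1.119e+04 Pa.

ΔP ≈ 11190 Pa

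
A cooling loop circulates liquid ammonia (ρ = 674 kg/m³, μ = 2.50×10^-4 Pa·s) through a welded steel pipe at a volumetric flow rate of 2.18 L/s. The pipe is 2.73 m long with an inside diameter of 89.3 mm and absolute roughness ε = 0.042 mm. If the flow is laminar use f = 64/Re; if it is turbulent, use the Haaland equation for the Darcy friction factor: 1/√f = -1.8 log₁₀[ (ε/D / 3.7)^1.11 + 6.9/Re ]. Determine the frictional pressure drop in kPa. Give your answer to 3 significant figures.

ΔP ≈ 0.0255 kPa

Q = 2.18 L/s = 2.18/1000 = 0.00218 m³/s.
Cross-sectional area A = πD²/4 = π(0.0893)²/4 = 0.006263 m²; mean velocity V = Q/A = 0.00218/0.006263 = 0.3481 m/s.
Reynolds number Re = ρVD/μ = 674 · 0.3481 · 0.0893 / 0.00025 = 8.38e+04.
Re > 4000 → turbulent. Relative roughness ε/D = 4.2e-05/0.0893 = 0.00047. Haaland: 1/√f = -1.8 log₁₀[(0.00047/3.7)^1.11 + 6.9/8.38e+04] = -1.8 log₁₀[4.74e-05 + 8.23e-05] = 6.997, so f = 0.02043.
Darcy-Weisbach: ΔP = f(L/D)(ρV²/2) = 0.02043·(2.73/0.0893)·(674·0.3481²/2) = 0.02043·30.57·40.83 = 25.5 Pa.
ΔP = 25.5 Pa = 0.0255 kPa.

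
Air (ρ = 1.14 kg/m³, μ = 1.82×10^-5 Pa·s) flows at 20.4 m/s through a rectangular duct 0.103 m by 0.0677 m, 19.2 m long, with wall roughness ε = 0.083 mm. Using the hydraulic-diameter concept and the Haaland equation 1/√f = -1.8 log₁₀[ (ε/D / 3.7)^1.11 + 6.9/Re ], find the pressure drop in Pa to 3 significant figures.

Hydraulic diameter D_h = 4A/P = 4·(0.103·0.0677)/(2·(0.103+0.0677)) = 0.02789/0.3414 = 0.0817 m.
Re = ρVD_h/μ = 1.14·20.4·0.0817/1.82e-05 = 1.044e+05.
ε/D_h = 8.3e-05/0.0817 = 0.00102; Haaland gives 1/√f = -1.8 log₁₀[0.000111+6.61e-05] = 6.751, so f = 0.02194.
ΔP = f(L/D_h)(ρV²/2) = 0.02194·19.2/0.0817·237.2 = 1223 Pa.

ΔP ≈ 1220 Pa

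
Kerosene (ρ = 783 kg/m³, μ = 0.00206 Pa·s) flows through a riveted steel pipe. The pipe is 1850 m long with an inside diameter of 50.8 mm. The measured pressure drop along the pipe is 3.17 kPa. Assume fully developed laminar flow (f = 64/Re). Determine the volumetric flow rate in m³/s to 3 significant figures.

Q ≈ 1.36×10^-4 m³/s

For laminar flow, f = 64/Re with Re = ρVD/μ, so Darcy-Weisbach reduces to ΔP = 32μLV/D². Solving for V: V = ΔP·D²/(32μL) = 3170·(0.0508)²/(32·0.00206·1850) = 0.06708 m/s.
Check: Re = ρVD/μ = 783·0.06708·0.0508/0.00206 = 1295 < 2300, so the laminar assumption holds.
Q = V·A = 0.06708·(π/4·0.0508²) = 0.000136 m³/s = 1.36×10^-4 m³/s.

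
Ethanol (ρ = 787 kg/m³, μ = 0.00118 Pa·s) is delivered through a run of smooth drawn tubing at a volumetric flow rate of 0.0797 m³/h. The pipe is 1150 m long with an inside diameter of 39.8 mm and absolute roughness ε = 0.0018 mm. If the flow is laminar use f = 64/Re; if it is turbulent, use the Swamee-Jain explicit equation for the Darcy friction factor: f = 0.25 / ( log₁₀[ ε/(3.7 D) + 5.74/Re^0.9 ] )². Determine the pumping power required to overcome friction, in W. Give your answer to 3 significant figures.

Q = 0.0797 m³/h = 0.0797/3600 = 2.214e-05 m³/s.
Cross-sectional area A = πD²/4 = π(0.0398)²/4 = 0.001244 m²; mean velocity V = Q/A = 2.214e-05/0.001244 = 0.0178 m/s.
Reynolds number Re = ρVD/μ = 787 · 0.0178 · 0.0398 / 0.00118 = 472.4.
Re < 2300 → laminar flow, so f = 64/Re = 64/472.4 = 0.1355 (the turbulent correlation is not needed).
Darcy-Weisbach: ΔP = f(L/D)(ρV²/2) = 0.1355·(1150/0.0398)·(787·0.0178²/2) = 0.1355·2.889e+04·0.1246 = 487.8 Pa.
Pumping power P = QΔP = 2.214e-05·487.8 = 0.01080 W = 0.0108 W.

P ≈ 0.0108 W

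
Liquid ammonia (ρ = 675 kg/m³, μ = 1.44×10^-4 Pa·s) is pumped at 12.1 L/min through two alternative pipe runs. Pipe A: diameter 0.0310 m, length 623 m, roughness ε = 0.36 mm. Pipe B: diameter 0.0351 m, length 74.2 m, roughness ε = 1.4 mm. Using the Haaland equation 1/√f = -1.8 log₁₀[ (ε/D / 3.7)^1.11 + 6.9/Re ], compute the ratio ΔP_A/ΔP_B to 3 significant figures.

ΔP_A/ΔP_B ≈ 9.84

Pipe A: V = Q/A = 0.0002017/0.0007548 = 0.2672 m/s; Re = 3.883e+04; ε/D = 0.0116; Haaland → f = 0.04127; ΔP_A = f(L/D)(ρV²/2) = 1.999e+04 Pa.
Pipe B: V = Q/A = 0.0002017/0.0009676 = 0.2084 m/s; Re = 3.429e+04; ε/D = 0.0399; Haaland → f = 0.06551; ΔP_B = f(L/D)(ρV²/2) = 2030 Pa.
ΔP_A/ΔP_B = 1.999e+04/2030 = 9.84.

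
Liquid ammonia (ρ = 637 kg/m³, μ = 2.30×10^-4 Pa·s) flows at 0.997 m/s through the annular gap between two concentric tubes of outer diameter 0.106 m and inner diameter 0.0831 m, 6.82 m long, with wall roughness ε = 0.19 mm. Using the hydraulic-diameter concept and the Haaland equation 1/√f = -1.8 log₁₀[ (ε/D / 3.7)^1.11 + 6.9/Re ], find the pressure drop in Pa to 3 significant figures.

ΔP ≈ 3460 Pa

Hydraulic diameter D_h = 4A/P = D_o - D_i = 0.106 - 0.0831 = 0.0229 m.
Re = ρVD_h/μ = 637·0.997·0.0229/0.00023 = 6.323e+04.
ε/D_h = 0.00019/0.0229 = 0.0083; Haaland gives 1/√f = -1.8 log₁₀[0.00115+0.000109] = 5.222, so f = 0.03667.
ΔP = f(L/D_h)(ρV²/2) = 0.03667·6.82/0.0229·316.6 = 3457 Pa.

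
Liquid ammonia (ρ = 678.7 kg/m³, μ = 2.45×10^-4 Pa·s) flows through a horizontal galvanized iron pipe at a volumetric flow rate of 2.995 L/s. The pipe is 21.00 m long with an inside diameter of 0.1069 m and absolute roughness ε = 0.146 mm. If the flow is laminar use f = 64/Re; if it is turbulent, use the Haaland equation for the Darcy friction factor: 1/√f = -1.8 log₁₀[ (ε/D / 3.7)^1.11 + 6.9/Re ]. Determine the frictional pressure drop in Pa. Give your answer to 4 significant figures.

ΔP ≈ 172.1 Pa

Q = 2.995 L/s = 2.995/1000 = 0.002995 m³/s.
Cross-sectional area A = πD²/4 = π(0.1069)²/4 = 0.008975 m²; mean velocity V = Q/A = 0.002995/0.008975 = 0.3337 m/s.
Reynolds number Re = ρVD/μ = 678.7 · 0.3337 · 0.1069 / 0.000245 = 9.882e+04.
Re > 4000 → turbulent. Relative roughness ε/D = 0.000146/0.1069 = 0.00137. Haaland: 1/√f = -1.8 log₁₀[(0.00137/3.7)^1.11 + 6.9/9.882e+04] = -1.8 log₁₀[0.000155 + 6.98e-05] = 6.568, so f = 0.02318.
Darcy-Weisbach: ΔP = f(L/D)(ρV²/2) = 0.02318·(21/0.1069)·(678.7·0.3337²/2) = 0.02318·196.4·37.79 = 172.1 Pa.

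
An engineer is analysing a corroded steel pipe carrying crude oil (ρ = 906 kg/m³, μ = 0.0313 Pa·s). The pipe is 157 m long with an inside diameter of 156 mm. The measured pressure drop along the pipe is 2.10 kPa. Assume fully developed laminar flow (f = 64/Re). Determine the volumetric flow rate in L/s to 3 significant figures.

Q ≈ 6.21 L/s

For laminar flow, f = 64/Re with Re = ρVD/μ, so Darcy-Weisbach reduces to ΔP = 32μLV/D². Solving for V: V = ΔP·D²/(32μL) = 2100·(0.156)²/(32·0.0313·157) = 0.325 m/s.
Check: Re = ρVD/μ = 906·0.325·0.156/0.0313 = 1468 < 2300, so the laminar assumption holds.
Q = V·A = 0.325·(π/4·0.156²) = 0.006212 m³/s = 6.21 L/s.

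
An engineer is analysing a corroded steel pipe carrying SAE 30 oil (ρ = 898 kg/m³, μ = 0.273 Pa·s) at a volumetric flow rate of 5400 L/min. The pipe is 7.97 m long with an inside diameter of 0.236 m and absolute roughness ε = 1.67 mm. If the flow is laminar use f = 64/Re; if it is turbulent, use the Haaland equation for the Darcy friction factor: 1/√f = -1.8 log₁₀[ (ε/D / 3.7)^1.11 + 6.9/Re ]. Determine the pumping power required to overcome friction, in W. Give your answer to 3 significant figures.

Q = 5400 L/min = 5400/60000 = 0.09 m³/s.
Cross-sectional area A = πD²/4 = π(0.236)²/4 = 0.04374 m²; mean velocity V = Q/A = 0.09/0.04374 = 2.057 m/s.
Reynolds number Re = ρVD/μ = 898 · 2.057 · 0.236 / 0.273 = 1597.
Re < 2300 → laminar flow, so f = 64/Re = 64/1597 = 0.04007 (the turbulent correlation is not needed).
Darcy-Weisbach: ΔP = f(L/D)(ρV²/2) = 0.04007·(7.97/0.236)·(898·2.057²/2) = 0.04007·33.77·1901 = 2572 Pa.
Pumping power P = QΔP = 0.09·2572 = 231.5 W = 231 W.

P ≈ 231 W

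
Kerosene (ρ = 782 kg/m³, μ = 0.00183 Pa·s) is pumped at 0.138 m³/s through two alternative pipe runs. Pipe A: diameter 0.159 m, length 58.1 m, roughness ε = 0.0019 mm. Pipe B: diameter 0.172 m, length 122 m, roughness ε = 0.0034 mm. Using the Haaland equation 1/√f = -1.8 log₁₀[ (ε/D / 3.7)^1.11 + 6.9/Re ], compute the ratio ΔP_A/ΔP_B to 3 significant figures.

Pipe A: V = Q/A = 0.138/0.01986 = 6.95 m/s; Re = 4.722e+05; ε/D = 1.19e-05; Haaland → f = 0.01333; ΔP_A = f(L/D)(ρV²/2) = 9.199e+04 Pa.
Pipe B: V = Q/A = 0.138/0.02324 = 5.939 m/s; Re = 4.365e+05; ε/D = 1.98e-05; Haaland → f = 0.0136; ΔP_B = f(L/D)(ρV²/2) = 1.33e+05 Pa.
ΔP_A/ΔP_B = 9.199e+04/1.33e+05 = 0.691.

ΔP_A/ΔP_B ≈ 0.691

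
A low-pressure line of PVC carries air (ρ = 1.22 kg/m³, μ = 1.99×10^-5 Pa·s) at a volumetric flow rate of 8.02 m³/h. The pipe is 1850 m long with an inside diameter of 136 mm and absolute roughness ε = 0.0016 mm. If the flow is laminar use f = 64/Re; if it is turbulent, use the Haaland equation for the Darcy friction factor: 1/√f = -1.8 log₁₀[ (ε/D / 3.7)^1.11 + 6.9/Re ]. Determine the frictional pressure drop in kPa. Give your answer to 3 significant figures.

ΔP ≈ 0.00977 kPa

Q = 8.02 m³/h = 8.02/3600 = 0.002228 m³/s.
Cross-sectional area A = πD²/4 = π(0.136)²/4 = 0.01453 m²; mean velocity V = Q/A = 0.002228/0.01453 = 0.1534 m/s.
Reynolds number Re = ρVD/μ = 1.22 · 0.1534 · 0.136 / 1.99e-05 = 1279.
Re < 2300 → laminar flow, so f = 64/Re = 64/1279 = 0.05005 (the turbulent correlation is not needed).
Darcy-Weisbach: ΔP = f(L/D)(ρV²/2) = 0.05005·(1850/0.136)·(1.22·0.1534²/2) = 0.05005·1.36e+04·0.01435 = 9.768 Pa.
ΔP = 9.768 Pa = 0.00977 kPa.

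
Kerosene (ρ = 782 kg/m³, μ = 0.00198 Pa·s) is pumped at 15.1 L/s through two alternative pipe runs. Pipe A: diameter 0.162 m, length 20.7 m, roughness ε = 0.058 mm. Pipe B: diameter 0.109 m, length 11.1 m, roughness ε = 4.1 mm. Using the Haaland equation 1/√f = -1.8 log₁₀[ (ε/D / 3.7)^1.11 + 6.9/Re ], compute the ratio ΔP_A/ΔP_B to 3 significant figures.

ΔP_A/ΔP_B ≈ 0.0894

Pipe A: V = Q/A = 0.0151/0.02061 = 0.7326 m/s; Re = 4.687e+04; ε/D = 0.000358; Haaland → f = 0.02207; ΔP_A = f(L/D)(ρV²/2) = 591.8 Pa.
Pipe B: V = Q/A = 0.0151/0.009331 = 1.618 m/s; Re = 6.966e+04; ε/D = 0.0376; Haaland → f = 0.06347; ΔP_B = f(L/D)(ρV²/2) = 6618 Pa.
ΔP_A/ΔP_B = 591.8/6618 = 0.0894.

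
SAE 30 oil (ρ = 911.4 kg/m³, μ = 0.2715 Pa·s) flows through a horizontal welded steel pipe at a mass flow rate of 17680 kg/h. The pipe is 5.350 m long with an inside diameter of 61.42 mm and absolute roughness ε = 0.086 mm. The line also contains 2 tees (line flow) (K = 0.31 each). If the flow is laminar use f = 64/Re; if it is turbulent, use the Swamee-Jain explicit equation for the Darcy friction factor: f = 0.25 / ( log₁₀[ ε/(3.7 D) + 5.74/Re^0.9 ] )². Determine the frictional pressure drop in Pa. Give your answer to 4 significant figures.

ΔP ≈ 23340 Pa

ṁ = 17680 kg/h = 17680/3600 = 4.911 kg/s.
A = πD²/4 = π(0.06142)²/4 = 0.002963 m²; mean velocity V = ṁ/(ρA) = 4.911/(911.4 · 0.002963) = 1.819 m/s.
Reynolds number Re = ρVD/μ = 911.4 · 1.819 · 0.06142 / 0.272 = 375.
Re < 2300 → laminar flow, so f = 64/Re = 64/375 = 0.1707 (the turbulent correlation is not needed).
Total minor-loss coefficient ΣK = 2·0.31 = 0.62.
ΔP = [f·L/D + ΣK]·(ρV²/2) = [0.1707·5.35/0.06142 + 0.62]·(911.4·1.819²/2) = [14.87 + 0.62]·1507 = 2.334e+04 Pa.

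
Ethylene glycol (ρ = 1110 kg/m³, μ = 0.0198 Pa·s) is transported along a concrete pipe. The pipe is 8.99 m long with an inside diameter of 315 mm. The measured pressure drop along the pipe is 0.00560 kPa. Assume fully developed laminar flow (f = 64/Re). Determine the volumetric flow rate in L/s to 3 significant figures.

For laminar flow, f = 64/Re with Re = ρVD/μ, so Darcy-Weisbach reduces to ΔP = 32μLV/D². Solving for V: V = ΔP·D²/(32μL) = 5.6·(0.315)²/(32·0.0198·8.99) = 0.09755 m/s.
Check: Re = ρVD/μ = 1110·0.09755·0.315/0.0198 = 1723 < 2300, so the laminar assumption holds.
Q = V·A = 0.09755·(π/4·0.315²) = 0.007602 m³/s = 7.60 L/s.

Q ≈ 7.60 L/s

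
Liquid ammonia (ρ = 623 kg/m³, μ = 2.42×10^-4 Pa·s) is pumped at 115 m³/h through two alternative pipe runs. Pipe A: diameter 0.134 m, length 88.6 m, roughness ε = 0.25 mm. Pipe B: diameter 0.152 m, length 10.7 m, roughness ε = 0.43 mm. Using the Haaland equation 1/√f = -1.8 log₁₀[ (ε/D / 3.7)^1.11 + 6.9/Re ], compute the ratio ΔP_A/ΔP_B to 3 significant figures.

Pipe A: V = Q/A = 0.03194/0.0141 = 2.265 m/s; Re = 7.814e+05; ε/D = 0.00187; Haaland → f = 0.02326; ΔP_A = f(L/D)(ρV²/2) = 2.458e+04 Pa.
Pipe B: V = Q/A = 0.03194/0.01815 = 1.76 m/s; Re = 6.889e+05; ε/D = 0.00283; Haaland → f = 0.02598; ΔP_B = f(L/D)(ρV²/2) = 1765 Pa.
ΔP_A/ΔP_B = 2.458e+04/1765 = 13.9.

ΔP_A/ΔP_B ≈ 13.9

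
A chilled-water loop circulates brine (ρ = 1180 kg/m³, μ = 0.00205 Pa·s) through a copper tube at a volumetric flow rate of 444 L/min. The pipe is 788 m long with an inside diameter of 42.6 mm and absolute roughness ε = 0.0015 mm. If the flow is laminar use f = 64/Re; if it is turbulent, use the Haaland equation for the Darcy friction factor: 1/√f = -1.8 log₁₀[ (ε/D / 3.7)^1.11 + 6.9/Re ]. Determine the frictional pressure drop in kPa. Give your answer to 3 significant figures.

ΔP ≈ 5040 kPa

Q = 444 L/min = 444/60000 = 0.0074 m³/s.
Cross-sectional area A = πD²/4 = π(0.0426)²/4 = 0.001425 m²; mean velocity V = Q/A = 0.0074/0.001425 = 5.192 m/s.
Reynolds number Re = ρVD/μ = 1180 · 5.192 · 0.0426 / 0.00205 = 1.273e+05.
Re > 4000 → turbulent. Relative roughness ε/D = 1.5e-06/0.0426 = 3.52e-05. Haaland: 1/√f = -1.8 log₁₀[(3.52e-05/3.7)^1.11 + 6.9/1.273e+05] = -1.8 log₁₀[2.67e-06 + 5.42e-05] = 7.641, so f = 0.01713.
Darcy-Weisbach: ΔP = f(L/D)(ρV²/2) = 0.01713·(788/0.0426)·(1180·5.192²/2) = 0.01713·1.85e+04·1.59e+04 = 5.038e+06 Pa.
ΔP = 5.038e+06 Pa = 5040 kPa.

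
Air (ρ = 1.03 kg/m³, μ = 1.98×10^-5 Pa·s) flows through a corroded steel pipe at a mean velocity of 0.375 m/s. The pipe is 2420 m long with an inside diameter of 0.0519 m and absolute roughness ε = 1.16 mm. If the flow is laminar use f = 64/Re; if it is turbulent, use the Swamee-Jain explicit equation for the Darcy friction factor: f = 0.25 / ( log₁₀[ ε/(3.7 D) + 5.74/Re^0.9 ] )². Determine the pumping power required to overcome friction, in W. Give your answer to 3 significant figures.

Reynolds number Re = ρVD/μ = 1.03 · 0.375 · 0.0519 / 1.98e-05 = 1012.
Re < 2300 → laminar flow, so f = 64/Re = 64/1012 = 0.06321 (the turbulent correlation is not needed).
Darcy-Weisbach: ΔP = f(L/D)(ρV²/2) = 0.06321·(2420/0.0519)·(1.03·0.375²/2) = 0.06321·4.663e+04·0.07242 = 213.5 Pa.
Q = V·A = 0.375·0.002116 = 0.0007933 m³/s.
Pumping power P = QΔP = 0.0007933·213.5 = 0.1693 W = 0.169 W.

P ≈ 0.169 W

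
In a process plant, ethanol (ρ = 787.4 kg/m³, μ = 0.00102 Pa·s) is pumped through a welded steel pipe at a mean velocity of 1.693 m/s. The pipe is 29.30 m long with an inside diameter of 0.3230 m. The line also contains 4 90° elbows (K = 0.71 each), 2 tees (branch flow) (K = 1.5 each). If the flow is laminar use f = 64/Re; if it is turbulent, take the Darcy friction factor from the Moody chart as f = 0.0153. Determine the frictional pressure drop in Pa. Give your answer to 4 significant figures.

Reynolds number Re = ρVD/μ = 787.4 · 1.693 · 0.323 / 0.00102 = 4.221e+05.
Re > 4000 → turbulent; use the Moody-chart value f = 0.0153.
Total minor-loss coefficient ΣK = 4·0.71 + 2·1.5 = 5.84.
ΔP = [f·L/D + ΣK]·(ρV²/2) = [0.0153·29.3/0.323 + 5.84]·(787.4·1.693²/2) = [1.388 + 5.84]·1128 = 8156 Pa.

ΔP ≈ 8156 Pa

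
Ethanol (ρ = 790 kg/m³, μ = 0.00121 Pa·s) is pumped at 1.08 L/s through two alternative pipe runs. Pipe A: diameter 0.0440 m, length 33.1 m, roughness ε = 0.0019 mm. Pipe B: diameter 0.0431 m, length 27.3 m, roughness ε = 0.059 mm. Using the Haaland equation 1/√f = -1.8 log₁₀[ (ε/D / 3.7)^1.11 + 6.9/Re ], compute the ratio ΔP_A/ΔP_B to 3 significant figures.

ΔP_A/ΔP_B ≈ 0.999

Pipe A: V = Q/A = 0.00108/0.001521 = 0.7103 m/s; Re = 2.04e+04; ε/D = 4.32e-05; Haaland → f = 0.02568; ΔP_A = f(L/D)(ρV²/2) = 3850 Pa.
Pipe B: V = Q/A = 0.00108/0.001459 = 0.7403 m/s; Re = 2.083e+04; ε/D = 0.00137; Haaland → f = 0.02812; ΔP_B = f(L/D)(ρV²/2) = 3855 Pa.
ΔP_A/ΔP_B = 3850/3855 = 0.999.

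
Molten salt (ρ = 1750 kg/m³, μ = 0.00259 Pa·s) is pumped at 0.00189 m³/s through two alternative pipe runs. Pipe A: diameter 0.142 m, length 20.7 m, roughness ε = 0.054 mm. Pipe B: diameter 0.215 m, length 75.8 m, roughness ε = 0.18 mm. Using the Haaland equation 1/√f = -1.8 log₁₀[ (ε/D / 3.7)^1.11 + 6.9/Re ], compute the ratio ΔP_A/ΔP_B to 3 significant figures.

ΔP_A/ΔP_B ≈ 1.92

Pipe A: V = Q/A = 0.00189/0.01584 = 0.1193 m/s; Re = 1.145e+04; ε/D = 0.00038; Haaland → f = 0.03026; ΔP_A = f(L/D)(ρV²/2) = 54.97 Pa.
Pipe B: V = Q/A = 0.00189/0.03631 = 0.05206 m/s; Re = 7563; ε/D = 0.000837; Haaland → f = 0.03432; ΔP_B = f(L/D)(ρV²/2) = 28.69 Pa.
ΔP_A/ΔP_B = 54.97/28.69 = 1.92.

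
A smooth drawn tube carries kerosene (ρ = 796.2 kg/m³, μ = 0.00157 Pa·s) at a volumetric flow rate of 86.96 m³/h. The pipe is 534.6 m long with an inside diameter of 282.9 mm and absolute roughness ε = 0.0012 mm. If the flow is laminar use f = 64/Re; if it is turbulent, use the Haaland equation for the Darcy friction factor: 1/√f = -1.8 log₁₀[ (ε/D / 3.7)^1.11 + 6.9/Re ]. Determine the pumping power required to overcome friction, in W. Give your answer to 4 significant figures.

Q = 86.96 m³/h = 86.96/3600 = 0.02416 m³/s.
Cross-sectional area A = πD²/4 = π(0.2829)²/4 = 0.06286 m²; mean velocity V = Q/A = 0.02416/0.06286 = 0.3843 m/s.
Reynolds number Re = ρVD/μ = 796.2 · 0.3843 · 0.2829 / 0.00157 = 5.513e+04.
Re > 4000 → turbulent. Relative roughness ε/D = 1.2e-06/0.2829 = 4.24e-06. Haaland: 1/√f = -1.8 log₁₀[(4.24e-06/3.7)^1.11 + 6.9/5.513e+04] = -1.8 log₁₀[2.55e-07 + 0.000125] = 7.023, so f = 0.02027.
Darcy-Weisbach: ΔP = f(L/D)(ρV²/2) = 0.02027·(534.6/0.2829)·(796.2·0.3843²/2) = 0.02027·1890·58.79 = 2252 Pa.
Pumping power P = QΔP = 0.02416·2252 = 54.410 W = 54.41 W.

P ≈ 54.41 W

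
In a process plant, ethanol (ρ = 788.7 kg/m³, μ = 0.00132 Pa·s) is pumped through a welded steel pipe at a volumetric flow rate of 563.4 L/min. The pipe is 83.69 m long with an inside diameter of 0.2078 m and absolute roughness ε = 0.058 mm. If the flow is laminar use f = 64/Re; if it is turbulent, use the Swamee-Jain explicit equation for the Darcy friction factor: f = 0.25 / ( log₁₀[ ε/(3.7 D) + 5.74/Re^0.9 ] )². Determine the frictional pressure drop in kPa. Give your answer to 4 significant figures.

ΔP ≈ 0.2865 kPa

Q = 563.4 L/min = 563.4/60000 = 0.00939 m³/s.
Cross-sectional area A = πD²/4 = π(0.2078)²/4 = 0.03391 m²; mean velocity V = Q/A = 0.00939/0.03391 = 0.2769 m/s.
Reynolds number Re = ρVD/μ = 788.7 · 0.2769 · 0.2078 / 0.00132 = 3.438e+04.
Re > 4000 → turbulent. Relative roughness ε/D = 5.8e-05/0.2078 = 0.000279. Swamee-Jain: f = 0.25/(log₁₀[0.000279/3.7 + 5.74/3.438e+04^0.9])² = 0.25/(log₁₀[7.54e-05 + 0.000475])² = 0.25/(-3.26)² = 0.02353.
Darcy-Weisbach: ΔP = f(L/D)(ρV²/2) = 0.02353·(83.69/0.2078)·(788.7·0.2769²/2) = 0.02353·402.7·30.23 = 286.5 Pa.
ΔP = 286.5 Pa = 0.2865 kPa.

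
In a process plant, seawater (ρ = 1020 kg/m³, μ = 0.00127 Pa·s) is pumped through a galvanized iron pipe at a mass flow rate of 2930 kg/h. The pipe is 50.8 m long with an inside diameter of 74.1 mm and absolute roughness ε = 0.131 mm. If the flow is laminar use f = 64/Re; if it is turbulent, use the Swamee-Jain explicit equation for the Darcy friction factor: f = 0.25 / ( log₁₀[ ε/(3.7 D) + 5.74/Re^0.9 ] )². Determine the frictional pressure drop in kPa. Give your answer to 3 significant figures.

ΔP ≈ 0.397 kPa

ṁ = 2930 kg/h = 2930/3600 = 0.8139 kg/s.
A = πD²/4 = π(0.0741)²/4 = 0.004312 m²; mean velocity V = ṁ/(ρA) = 0.8139/(1020 · 0.004312) = 0.185 m/s.
Reynolds number Re = ρVD/μ = 1020 · 0.185 · 0.0741 / 0.00127 = 1.101e+04.
Re > 4000 → turbulent. Relative roughness ε/D = 0.000131/0.0741 = 0.00177. Swamee-Jain: f = 0.25/(log₁₀[0.00177/3.7 + 5.74/1.101e+04^0.9])² = 0.25/(log₁₀[0.000478 + 0.00132])² = 0.25/(-2.745)² = 0.03318.
Darcy-Weisbach: ΔP = f(L/D)(ρV²/2) = 0.03318·(50.8/0.0741)·(1020·0.185²/2) = 0.03318·685.6·17.46 = 397.2 Pa.
ΔP = 397.2 Pa = 0.397 kPa.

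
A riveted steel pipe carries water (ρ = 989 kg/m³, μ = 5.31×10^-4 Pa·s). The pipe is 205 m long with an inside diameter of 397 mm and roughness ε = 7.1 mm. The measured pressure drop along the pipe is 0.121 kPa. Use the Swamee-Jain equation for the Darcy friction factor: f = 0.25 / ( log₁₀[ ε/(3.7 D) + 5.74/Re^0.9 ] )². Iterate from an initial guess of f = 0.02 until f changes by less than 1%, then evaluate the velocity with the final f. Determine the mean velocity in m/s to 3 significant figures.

Rearranging Darcy-Weisbach: V = √(2·ΔP·D/(f·L·ρ)). With ε/D = 0.0071/0.397 = 0.0179, iterate starting from f = 0.02:
  f = 0.02 → V = √(2·121·0.397/(0.02·205·989)) = 0.1539 m/s; Re = ρVD/μ = 1.138e+05; f → 0.0472
  f = 0.0472 → V = 0.1002 m/s; Re = 7.409e+04; f → 0.04747
Converged (Δf/f < 1%). With the final f = 0.04747: V = √(2·121·0.397/(0.04747·205·989)) = 0.09991 m/s.

V ≈ 0.0999 m/s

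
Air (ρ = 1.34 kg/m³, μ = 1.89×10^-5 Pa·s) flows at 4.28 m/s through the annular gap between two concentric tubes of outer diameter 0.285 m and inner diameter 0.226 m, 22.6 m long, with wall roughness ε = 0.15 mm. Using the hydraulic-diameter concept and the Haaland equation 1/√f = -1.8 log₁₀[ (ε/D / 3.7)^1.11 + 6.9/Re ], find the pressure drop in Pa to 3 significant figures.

Hydraulic diameter D_h = 4A/P = D_o - D_i = 0.285 - 0.226 = 0.059 m.
Re = ρVD_h/μ = 1.34·4.28·0.059/1.89e-05 = 1.79e+04.
ε/D_h = 0.00015/0.059 = 0.00254; Haaland gives 1/√f = -1.8 log₁₀[0.000308+0.000385] = 5.686, so f = 0.03093.
ΔP = f(L/D_h)(ρV²/2) = 0.03093·22.6/0.059·12.27 = 145.4 Pa.

ΔP ≈ 145 Pa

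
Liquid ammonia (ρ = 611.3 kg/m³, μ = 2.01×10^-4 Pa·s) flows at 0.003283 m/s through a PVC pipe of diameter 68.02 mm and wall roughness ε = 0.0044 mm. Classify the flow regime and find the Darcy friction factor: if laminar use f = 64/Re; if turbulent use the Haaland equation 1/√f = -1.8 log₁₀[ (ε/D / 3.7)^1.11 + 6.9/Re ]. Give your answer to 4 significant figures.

f ≈ 0.09424

Re = ρVD/μ = 611.3·0.003283·0.06802/0.000201 = 679.2.
Re < 2300 → laminar, so f = 64/Re = 0.09424 (roughness is irrelevant in laminar flow).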